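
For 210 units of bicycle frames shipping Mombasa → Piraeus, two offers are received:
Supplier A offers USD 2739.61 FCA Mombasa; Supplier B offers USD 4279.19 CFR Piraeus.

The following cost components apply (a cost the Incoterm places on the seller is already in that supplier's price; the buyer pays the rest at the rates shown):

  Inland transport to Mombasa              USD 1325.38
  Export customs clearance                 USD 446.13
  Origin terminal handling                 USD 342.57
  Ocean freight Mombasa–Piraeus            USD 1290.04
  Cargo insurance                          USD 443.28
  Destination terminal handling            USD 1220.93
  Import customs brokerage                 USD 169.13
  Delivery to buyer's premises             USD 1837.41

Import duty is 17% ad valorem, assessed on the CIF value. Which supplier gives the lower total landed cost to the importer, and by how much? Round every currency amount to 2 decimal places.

Supplier A (FCA):
CIF value = FCA price + origin terminal + freight + insurance = 2739.61 + 342.57 + 1290.04 + 443.28 = 4815.50
Import duty = 4815.50 × 17% = 818.64
Buyer bears (A): 342.57 + 1290.04 + 443.28 + 1220.93 + 169.13 + 1837.41 = 5303.36
Landed cost (A) = invoice 2739.61 + 5303.36 + duty 818.64 = 8861.61
Supplier B (CFR):
CIF value = CFR price + insurance = 4279.19 + 443.28 = 4722.47
Import duty = 4722.47 × 17% = 802.82
Buyer bears (B): 443.28 + 1220.93 + 169.13 + 1837.41 = 3670.75
Landed cost (B) = invoice 4279.19 + 3670.75 + duty 802.82 = 8752.76
Difference = |8861.61 − 8752.76| = 108.85

Supplier B is cheaper by USD 108.85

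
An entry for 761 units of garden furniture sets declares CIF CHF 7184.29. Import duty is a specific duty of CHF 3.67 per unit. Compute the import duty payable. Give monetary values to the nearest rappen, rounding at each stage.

Import duty: CHF 2792.87

Import duty = 761 × 3.67 = 2792.87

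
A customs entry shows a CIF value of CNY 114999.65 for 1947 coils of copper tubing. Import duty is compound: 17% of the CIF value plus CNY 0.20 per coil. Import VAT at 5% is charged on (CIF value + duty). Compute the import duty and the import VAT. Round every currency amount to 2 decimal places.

Ad valorem component: 114999.65 × 17% = 19549.94
Specific component: 1947 × 0.20 = 389.40
Import duty = 19549.94 + 389.40 = 19939.34
VAT base = CIF + duty = 114999.65 + 19939.34 = 134938.99
Import VAT = 134938.99 × 5% = 6746.95

Import duty: CNY 19939.34; import VAT: CNY 6746.95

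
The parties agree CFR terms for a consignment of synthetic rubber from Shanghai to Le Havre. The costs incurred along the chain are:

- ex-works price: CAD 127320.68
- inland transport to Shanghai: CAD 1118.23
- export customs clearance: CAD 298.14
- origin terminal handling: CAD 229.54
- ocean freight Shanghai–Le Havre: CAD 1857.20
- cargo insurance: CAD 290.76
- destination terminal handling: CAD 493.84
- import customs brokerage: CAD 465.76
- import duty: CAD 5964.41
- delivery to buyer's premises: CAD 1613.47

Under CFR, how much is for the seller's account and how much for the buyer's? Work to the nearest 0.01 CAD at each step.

CFR: the seller pays costs through ocean freight to the destination port, but not insurance.
Seller's account: goods 127320.68 + inland to port 1118.23 + export clearance 298.14 + origin terminal 229.54 + freight 1857.20 = 130823.79
Buyer's account: insurance 290.76 + destination terminal 493.84 + brokerage 465.76 + duty 5964.41 + delivery 1613.47 = 8828.24

Seller: CAD 130823.79; buyer: CAD 8828.24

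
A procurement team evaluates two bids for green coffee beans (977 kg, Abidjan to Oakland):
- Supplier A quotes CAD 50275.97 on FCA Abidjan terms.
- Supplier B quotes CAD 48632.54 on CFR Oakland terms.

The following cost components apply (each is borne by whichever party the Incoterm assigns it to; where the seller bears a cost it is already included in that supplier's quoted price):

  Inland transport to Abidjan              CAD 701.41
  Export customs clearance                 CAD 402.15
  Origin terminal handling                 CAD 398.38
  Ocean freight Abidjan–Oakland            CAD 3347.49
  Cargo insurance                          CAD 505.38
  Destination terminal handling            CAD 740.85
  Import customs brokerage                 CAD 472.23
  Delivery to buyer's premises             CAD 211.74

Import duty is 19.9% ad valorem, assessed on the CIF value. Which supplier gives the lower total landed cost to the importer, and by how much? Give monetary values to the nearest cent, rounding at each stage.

Supplier A (FCA):
CIF value = FCA price + origin terminal + freight + insurance = 50275.97 + 398.38 + 3347.49 + 505.38 = 54527.22
Import duty = 54527.22 × 19.9% = 10850.92
Buyer bears (A): 398.38 + 3347.49 + 505.38 + 740.85 + 472.23 + 211.74 = 5676.07
Landed cost (A) = invoice 50275.97 + 5676.07 + duty 10850.92 = 66802.96
Supplier B (CFR):
CIF value = CFR price + insurance = 48632.54 + 505.38 = 49137.92
Import duty = 49137.92 × 19.9% = 9778.45
Buyer bears (B): 505.38 + 740.85 + 472.23 + 211.74 = 1930.20
Landed cost (B) = invoice 48632.54 + 1930.20 + duty 9778.45 = 60341.19
Difference = |66802.96 − 60341.19| = 6461.77

Supplier B is cheaper by CAD 6461.77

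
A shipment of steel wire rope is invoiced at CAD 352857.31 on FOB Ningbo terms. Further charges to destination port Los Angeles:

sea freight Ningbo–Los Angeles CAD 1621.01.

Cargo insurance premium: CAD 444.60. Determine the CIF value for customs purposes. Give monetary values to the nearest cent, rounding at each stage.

CIF value: CAD 354922.92

CIF = FOB price + freight + insurance
CIF = 352857.31 + 1621.01 + 444.60 = 354922.92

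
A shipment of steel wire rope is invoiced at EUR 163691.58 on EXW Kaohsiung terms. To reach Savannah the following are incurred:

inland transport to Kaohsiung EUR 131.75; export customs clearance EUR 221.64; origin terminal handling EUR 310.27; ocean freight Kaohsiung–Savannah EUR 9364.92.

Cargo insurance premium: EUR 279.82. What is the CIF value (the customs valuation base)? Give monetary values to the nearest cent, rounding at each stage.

CIF value: EUR 173999.98

CIF = EXW price + pre-shipment costs + freight + insurance
CIF = 163691.58 + 131.75 + 221.64 + 310.27 + 9364.92 + 279.82 = 173999.98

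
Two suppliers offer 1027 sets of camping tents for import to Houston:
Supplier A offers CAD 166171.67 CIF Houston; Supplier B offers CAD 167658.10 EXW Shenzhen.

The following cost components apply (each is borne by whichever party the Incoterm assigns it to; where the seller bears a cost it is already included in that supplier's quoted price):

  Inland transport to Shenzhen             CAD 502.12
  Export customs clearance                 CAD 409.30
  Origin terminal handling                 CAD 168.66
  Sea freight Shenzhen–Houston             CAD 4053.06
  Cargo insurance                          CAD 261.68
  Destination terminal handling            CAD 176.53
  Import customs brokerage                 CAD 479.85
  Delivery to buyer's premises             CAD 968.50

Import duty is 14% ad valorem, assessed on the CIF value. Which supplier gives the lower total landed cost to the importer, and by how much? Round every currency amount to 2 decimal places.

Supplier A is cheaper by CAD 7844.63

Supplier A (CIF):
The CIF price already equals the CIF value: 166171.67
Import duty = 166171.67 × 14% = 23264.03
Buyer bears (A): 176.53 + 479.85 + 968.50 = 1624.88
Landed cost (A) = invoice 166171.67 + 1624.88 + duty 23264.03 = 191060.58
Supplier B (EXW):
CIF value = EXW price + inland to port + export clearance + origin terminal + freight + insurance = 167658.10 + 502.12 + 409.30 + 168.66 + 4053.06 + 261.68 = 173052.92
Import duty = 173052.92 × 14% = 24227.41
Buyer bears (B): 502.12 + 409.30 + 168.66 + 4053.06 + 261.68 + 176.53 + 479.85 + 968.50 = 7019.70
Landed cost (B) = invoice 167658.10 + 7019.70 + duty 24227.41 = 198905.21
Difference = |191060.58 − 198905.21| = 7844.63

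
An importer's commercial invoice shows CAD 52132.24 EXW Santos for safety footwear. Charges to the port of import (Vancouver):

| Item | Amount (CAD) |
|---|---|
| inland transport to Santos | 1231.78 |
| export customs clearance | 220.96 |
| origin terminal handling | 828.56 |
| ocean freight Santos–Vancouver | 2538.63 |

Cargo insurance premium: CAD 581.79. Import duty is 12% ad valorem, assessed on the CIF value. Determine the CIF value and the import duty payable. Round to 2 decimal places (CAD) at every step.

CIF = EXW price + pre-shipment costs + freight + insurance
CIF = 52132.24 + 1231.78 + 220.96 + 828.56 + 2538.63 + 581.79 = 57533.96
Import duty = 57533.96 × 12% = 6904.08

CIF value: CAD 57533.96; import duty: CAD 6904.08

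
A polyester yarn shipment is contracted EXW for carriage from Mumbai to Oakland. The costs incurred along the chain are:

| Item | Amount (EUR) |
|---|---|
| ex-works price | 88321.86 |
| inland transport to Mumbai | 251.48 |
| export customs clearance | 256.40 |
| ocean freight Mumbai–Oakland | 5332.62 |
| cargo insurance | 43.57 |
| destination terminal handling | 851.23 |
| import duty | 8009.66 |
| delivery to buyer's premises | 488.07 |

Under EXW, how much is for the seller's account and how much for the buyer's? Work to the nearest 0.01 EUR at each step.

EXW: the seller makes goods available at their premises; the buyer bears all onward costs.
Seller's account: goods 88321.86 = 88321.86
Buyer's account: inland to port 251.48 + export clearance 256.40 + freight 5332.62 + insurance 43.57 + destination terminal 851.23 + duty 8009.66 + delivery 488.07 = 15233.03

Seller: EUR 88321.86; buyer: EUR 15233.03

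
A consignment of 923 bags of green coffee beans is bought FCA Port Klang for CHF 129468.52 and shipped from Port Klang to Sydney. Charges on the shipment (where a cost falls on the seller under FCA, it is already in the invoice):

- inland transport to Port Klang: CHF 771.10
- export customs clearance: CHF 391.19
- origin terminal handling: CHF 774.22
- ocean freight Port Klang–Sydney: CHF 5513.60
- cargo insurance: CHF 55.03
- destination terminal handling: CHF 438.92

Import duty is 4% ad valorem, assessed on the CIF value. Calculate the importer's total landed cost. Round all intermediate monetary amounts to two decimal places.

FCA: the seller delivers export-cleared goods to the carrier; the buyer bears costs from that point.
Already in the invoice (seller's account under FCA): inland to port, export clearance — exclude.
CIF value = FCA price + origin terminal + freight + insurance = 129468.52 + 774.22 + 5513.60 + 55.03 = 135811.37
Import duty = 135811.37 × 4% = 5432.45
Buyer bears: origin terminal 774.22 + freight 5513.60 + insurance 55.03 + destination terminal 438.92 + duty 5432.45 = 12214.22
Landed cost = invoice 129468.52 + 12214.22 = 141682.74

Total landed cost: CHF 141682.74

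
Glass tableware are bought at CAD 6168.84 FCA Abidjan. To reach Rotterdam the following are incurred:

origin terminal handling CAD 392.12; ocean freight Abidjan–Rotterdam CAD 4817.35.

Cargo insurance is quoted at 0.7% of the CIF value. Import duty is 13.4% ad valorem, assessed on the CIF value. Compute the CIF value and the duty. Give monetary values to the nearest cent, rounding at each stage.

CIF value: CAD 11458.52; import duty: CAD 1535.44

Let C be the CIF value. C = FCA price + pre-shipment costs + freight + 0.7% × C
C − 0.7% × C = 6168.84 + 392.12 + 4817.35
0.993 × C = 11378.31
C = 11378.31 / 0.993 = 11458.52
Insurance premium = 0.7% × 11458.52 = 80.21
Import duty = 11458.52 × 13.4% = 1535.44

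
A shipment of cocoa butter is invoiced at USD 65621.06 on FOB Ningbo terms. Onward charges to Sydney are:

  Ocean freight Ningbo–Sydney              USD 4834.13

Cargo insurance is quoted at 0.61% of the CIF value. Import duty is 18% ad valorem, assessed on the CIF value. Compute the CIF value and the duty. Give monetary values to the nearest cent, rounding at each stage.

Let C be the CIF value. C = FOB price + freight + 0.61% × C
C − 0.61% × C = 65621.06 + 4834.13
0.9939 × C = 70455.19
C = 70455.19 / 0.9939 = 70887.60
Insurance premium = 0.61% × 70887.60 = 432.41
Import duty = 70887.60 × 18% = 12759.77

CIF value: USD 70887.60; import duty: USD 12759.77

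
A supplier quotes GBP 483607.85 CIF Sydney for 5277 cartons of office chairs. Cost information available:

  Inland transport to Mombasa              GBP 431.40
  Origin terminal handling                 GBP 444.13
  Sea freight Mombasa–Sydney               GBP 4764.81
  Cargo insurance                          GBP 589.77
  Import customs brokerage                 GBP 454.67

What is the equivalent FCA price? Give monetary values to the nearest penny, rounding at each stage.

Not relevant to the conversion: inland to port — on the seller under both CIF and FCA; already in the CIF price and stays in the FCA price. brokerage — on the buyer under both terms; not part of either seller's price.
From CIF to FCA, the seller no longer bears: origin terminal, freight, insurance.
FCA price = 483607.85 − 444.13 − 4764.81 − 589.77 = 477809.14

FCA price: GBP 477809.14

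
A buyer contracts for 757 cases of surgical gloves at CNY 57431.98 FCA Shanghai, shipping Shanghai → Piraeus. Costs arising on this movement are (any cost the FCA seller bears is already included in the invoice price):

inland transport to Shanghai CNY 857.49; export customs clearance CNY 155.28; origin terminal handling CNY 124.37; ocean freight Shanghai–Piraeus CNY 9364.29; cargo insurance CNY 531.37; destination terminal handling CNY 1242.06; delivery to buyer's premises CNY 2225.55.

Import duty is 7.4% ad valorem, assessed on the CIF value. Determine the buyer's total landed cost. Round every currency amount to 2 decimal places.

FCA: the seller delivers export-cleared goods to the carrier; the buyer bears costs from that point.
Already in the invoice (seller's account under FCA): inland to port, export clearance — exclude.
CIF value = FCA price + origin terminal + freight + insurance = 57431.98 + 124.37 + 9364.29 + 531.37 = 67452.01
Import duty = 67452.01 × 7.4% = 4991.45
Buyer bears: origin terminal 124.37 + freight 9364.29 + insurance 531.37 + destination terminal 1242.06 + delivery 2225.55 + duty 4991.45 = 18479.09
Landed cost = invoice 57431.98 + 18479.09 = 75911.07

Total landed cost: CNY 75911.07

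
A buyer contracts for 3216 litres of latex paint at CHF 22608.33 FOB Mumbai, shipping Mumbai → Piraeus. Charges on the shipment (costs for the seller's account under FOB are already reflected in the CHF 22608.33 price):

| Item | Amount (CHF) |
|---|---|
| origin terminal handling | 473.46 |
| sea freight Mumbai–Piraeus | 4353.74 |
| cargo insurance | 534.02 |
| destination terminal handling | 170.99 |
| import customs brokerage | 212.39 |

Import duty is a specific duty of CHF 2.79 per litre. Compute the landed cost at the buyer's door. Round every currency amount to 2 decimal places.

FOB: the seller bears costs until goods are on board at the origin port; the buyer bears freight, insurance and all costs thereafter.
Already in the invoice (seller's account under FOB): origin terminal — exclude.
CIF value = FOB price + freight + insurance = 22608.33 + 4353.74 + 534.02 = 27496.09
Import duty = 3216 × 2.79 = 8972.64
Buyer bears: freight 4353.74 + insurance 534.02 + destination terminal 170.99 + brokerage 212.39 + duty 8972.64 = 14243.78
Landed cost = invoice 22608.33 + 14243.78 = 36852.11

Total landed cost: CHF 36852.11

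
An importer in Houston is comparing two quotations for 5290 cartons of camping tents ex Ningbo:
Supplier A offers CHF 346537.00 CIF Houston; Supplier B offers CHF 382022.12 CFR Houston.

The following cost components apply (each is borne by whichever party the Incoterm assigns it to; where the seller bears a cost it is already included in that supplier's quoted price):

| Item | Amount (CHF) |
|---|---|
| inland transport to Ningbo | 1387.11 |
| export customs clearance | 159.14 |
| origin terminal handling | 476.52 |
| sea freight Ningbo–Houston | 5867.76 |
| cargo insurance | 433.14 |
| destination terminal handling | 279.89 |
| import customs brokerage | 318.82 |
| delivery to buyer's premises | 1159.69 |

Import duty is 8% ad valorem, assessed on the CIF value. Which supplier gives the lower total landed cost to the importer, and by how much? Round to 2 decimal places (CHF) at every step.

Supplier A is cheaper by CHF 38791.72

Supplier A (CIF):
The CIF price already equals the CIF value: 346537.00
Import duty = 346537.00 × 8% = 27722.96
Buyer bears (A): 279.89 + 318.82 + 1159.69 = 1758.40
Landed cost (A) = invoice 346537.00 + 1758.40 + duty 27722.96 = 376018.36
Supplier B (CFR):
CIF value = CFR price + insurance = 382022.12 + 433.14 = 382455.26
Import duty = 382455.26 × 8% = 30596.42
Buyer bears (B): 433.14 + 279.89 + 318.82 + 1159.69 = 2191.54
Landed cost (B) = invoice 382022.12 + 2191.54 + duty 30596.42 = 414810.08
Difference = |376018.36 − 414810.08| = 38791.72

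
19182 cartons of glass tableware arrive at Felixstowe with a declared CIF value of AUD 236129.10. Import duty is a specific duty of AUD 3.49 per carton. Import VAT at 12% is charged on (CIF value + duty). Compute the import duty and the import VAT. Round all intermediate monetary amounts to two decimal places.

Import duty = 19182 × 3.49 = 66945.18
VAT base = CIF + duty = 236129.10 + 66945.18 = 303074.28
Import VAT = 303074.28 × 12% = 36368.91

Import duty: AUD 66945.18; import VAT: AUD 36368.91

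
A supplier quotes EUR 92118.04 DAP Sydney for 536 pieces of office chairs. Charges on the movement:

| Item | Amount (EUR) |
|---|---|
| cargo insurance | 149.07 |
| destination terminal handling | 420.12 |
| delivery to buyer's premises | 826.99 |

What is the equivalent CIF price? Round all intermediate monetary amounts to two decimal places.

CIF price: EUR 90870.93

Not relevant to the conversion: insurance — on the seller under both DAP and CIF; already in the DAP price and stays in the CIF price.
From DAP to CIF, the seller no longer bears: destination terminal, delivery.
CIF price = 92118.04 − 420.12 − 826.99 = 90870.93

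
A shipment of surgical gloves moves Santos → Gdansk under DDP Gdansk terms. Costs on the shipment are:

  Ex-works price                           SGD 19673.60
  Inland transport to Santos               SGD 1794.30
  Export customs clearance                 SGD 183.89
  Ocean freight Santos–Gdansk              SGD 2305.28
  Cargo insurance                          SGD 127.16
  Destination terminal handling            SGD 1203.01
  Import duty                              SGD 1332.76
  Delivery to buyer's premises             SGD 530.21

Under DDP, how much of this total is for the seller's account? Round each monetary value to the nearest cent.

Seller's account: SGD 27150.21

DDP: the seller bears all costs including import duty.
Seller's account: goods 19673.60 + inland to port 1794.30 + export clearance 183.89 + freight 2305.28 + insurance 127.16 + destination terminal 1203.01 + duty 1332.76 + delivery 530.21 = 27150.21
Buyer's account: 0.00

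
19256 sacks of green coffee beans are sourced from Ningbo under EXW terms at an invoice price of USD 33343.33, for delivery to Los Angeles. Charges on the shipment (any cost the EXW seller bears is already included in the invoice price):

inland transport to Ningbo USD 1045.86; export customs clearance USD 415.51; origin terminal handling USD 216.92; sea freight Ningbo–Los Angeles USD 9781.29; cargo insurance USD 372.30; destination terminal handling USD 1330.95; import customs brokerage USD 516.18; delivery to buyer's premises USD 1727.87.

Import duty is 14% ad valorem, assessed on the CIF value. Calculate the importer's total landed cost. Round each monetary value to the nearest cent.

Total landed cost: USD 55074.74

EXW: the seller makes goods available at their premises; the buyer bears all onward costs.
CIF value = EXW price + inland to port + export clearance + origin terminal + freight + insurance = 33343.33 + 1045.86 + 415.51 + 216.92 + 9781.29 + 372.30 = 45175.21
Import duty = 45175.21 × 14% = 6324.53
Buyer bears: inland to port 1045.86 + export clearance 415.51 + origin terminal 216.92 + freight 9781.29 + insurance 372.30 + destination terminal 1330.95 + brokerage 516.18 + delivery 1727.87 + duty 6324.53 = 21731.41
Landed cost = invoice 33343.33 + 21731.41 = 55074.74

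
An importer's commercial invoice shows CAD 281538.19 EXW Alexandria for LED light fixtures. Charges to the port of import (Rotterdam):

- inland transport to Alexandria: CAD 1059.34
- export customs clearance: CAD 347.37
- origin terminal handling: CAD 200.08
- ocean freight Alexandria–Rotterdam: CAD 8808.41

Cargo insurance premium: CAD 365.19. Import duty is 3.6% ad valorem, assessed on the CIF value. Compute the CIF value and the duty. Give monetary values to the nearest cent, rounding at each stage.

CIF = EXW price + pre-shipment costs + freight + insurance
CIF = 281538.19 + 1059.34 + 347.37 + 200.08 + 8808.41 + 365.19 = 292318.58
Import duty = 292318.58 × 3.6% = 10523.47

CIF value: CAD 292318.58; import duty: CAD 10523.47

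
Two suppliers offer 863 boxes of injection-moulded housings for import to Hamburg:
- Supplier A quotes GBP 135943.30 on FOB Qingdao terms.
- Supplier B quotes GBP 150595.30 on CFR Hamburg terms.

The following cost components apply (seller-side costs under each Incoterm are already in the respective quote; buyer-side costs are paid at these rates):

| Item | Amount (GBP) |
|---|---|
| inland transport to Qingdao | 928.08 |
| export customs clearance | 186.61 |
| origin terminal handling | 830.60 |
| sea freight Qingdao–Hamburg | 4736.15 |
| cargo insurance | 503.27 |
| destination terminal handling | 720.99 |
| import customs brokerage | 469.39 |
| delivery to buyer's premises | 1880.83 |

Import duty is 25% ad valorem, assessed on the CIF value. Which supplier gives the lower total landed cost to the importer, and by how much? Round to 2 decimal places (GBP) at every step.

Supplier A is cheaper by GBP 12394.81

Supplier A (FOB):
CIF value = FOB price + freight + insurance = 135943.30 + 4736.15 + 503.27 = 141182.72
Import duty = 141182.72 × 25% = 35295.68
Buyer bears (A): 4736.15 + 503.27 + 720.99 + 469.39 + 1880.83 = 8310.63
Landed cost (A) = invoice 135943.30 + 8310.63 + duty 35295.68 = 179549.61
Supplier B (CFR):
CIF value = CFR price + insurance = 150595.30 + 503.27 = 151098.57
Import duty = 151098.57 × 25% = 37774.64
Buyer bears (B): 503.27 + 720.99 + 469.39 + 1880.83 = 3574.48
Landed cost (B) = invoice 150595.30 + 3574.48 + duty 37774.64 = 191944.42
Difference = |179549.61 − 191944.42| = 12394.81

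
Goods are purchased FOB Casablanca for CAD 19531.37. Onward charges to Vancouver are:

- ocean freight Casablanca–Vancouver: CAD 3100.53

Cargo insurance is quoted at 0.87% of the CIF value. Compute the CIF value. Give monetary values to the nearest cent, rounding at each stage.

CIF value: CAD 22830.53

Let C be the CIF value. C = FOB price + freight + 0.87% × C
C − 0.87% × C = 19531.37 + 3100.53
0.9913 × C = 22631.90
C = 22631.90 / 0.9913 = 22830.53
Insurance premium = 0.87% × 22830.53 = 198.63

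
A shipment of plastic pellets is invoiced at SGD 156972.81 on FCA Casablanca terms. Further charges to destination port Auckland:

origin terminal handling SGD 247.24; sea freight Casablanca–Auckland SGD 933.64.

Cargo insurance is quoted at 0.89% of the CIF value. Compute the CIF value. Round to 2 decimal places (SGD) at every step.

CIF value: SGD 159573.90

Let C be the CIF value. C = FCA price + pre-shipment costs + freight + 0.89% × C
C − 0.89% × C = 156972.81 + 247.24 + 933.64
0.9911 × C = 158153.69
C = 158153.69 / 0.9911 = 159573.90
Insurance premium = 0.89% × 159573.90 = 1420.21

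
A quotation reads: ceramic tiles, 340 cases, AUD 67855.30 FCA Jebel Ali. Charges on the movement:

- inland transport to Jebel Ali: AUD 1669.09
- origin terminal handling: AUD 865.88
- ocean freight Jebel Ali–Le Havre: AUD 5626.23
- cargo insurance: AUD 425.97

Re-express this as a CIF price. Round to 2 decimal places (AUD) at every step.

Not relevant to the conversion: inland to port — on the seller under both FCA and CIF; already in the FCA price and stays in the CIF price.
From FCA to CIF, the seller additionally bears: origin terminal, freight, insurance.
CIF price = 67855.30 + 865.88 + 5626.23 + 425.97 = 74773.38

CIF price: AUD 74773.38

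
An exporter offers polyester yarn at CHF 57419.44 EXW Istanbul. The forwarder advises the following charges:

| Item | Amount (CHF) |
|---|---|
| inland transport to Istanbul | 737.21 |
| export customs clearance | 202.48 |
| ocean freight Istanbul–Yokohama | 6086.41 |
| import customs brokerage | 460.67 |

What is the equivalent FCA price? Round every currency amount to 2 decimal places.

Not relevant to the conversion: freight, brokerage — on the buyer under both terms; not part of either seller's price.
From EXW to FCA, the seller additionally bears: inland to port, export clearance.
FCA price = 57419.44 + 737.21 + 202.48 = 58359.13

FCA price: CHF 58359.13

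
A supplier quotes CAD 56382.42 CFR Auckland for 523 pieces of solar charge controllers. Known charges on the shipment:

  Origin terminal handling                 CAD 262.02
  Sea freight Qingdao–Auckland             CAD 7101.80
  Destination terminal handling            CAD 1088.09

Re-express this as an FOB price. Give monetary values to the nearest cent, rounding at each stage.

Not relevant to the conversion: origin terminal — on the seller under both CFR and FOB; already in the CFR price and stays in the FOB price. destination terminal — on the buyer under both terms; not part of either seller's price.
From CFR to FOB, the seller no longer bears: freight.
FOB price = 56382.42 − 7101.80 = 49280.62

FOB price: CAD 49280.62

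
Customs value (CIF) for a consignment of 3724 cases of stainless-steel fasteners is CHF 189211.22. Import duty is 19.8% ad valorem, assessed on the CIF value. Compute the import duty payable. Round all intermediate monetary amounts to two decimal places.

Import duty = 189211.22 × 19.8% = 37463.82

Import duty: CHF 37463.82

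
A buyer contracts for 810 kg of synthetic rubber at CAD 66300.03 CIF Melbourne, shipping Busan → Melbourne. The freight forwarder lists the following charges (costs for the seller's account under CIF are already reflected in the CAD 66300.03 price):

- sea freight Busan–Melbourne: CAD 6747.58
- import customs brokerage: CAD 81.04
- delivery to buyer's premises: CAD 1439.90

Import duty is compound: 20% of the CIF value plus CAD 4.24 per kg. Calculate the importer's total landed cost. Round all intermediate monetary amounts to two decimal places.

CIF: the seller pays costs through ocean freight and marine insurance to the destination port.
Already in the invoice (seller's account under CIF): freight — exclude.
The CIF price already equals the CIF value: 66300.03
Ad valorem component: 66300.03 × 20% = 13260.01
Specific component: 810 × 4.24 = 3434.40
Import duty = 13260.01 + 3434.40 = 16694.41
Buyer bears: brokerage 81.04 + delivery 1439.90 + duty 16694.41 = 18215.35
Landed cost = invoice 66300.03 + 18215.35 = 84515.38

Total landed cost: CAD 84515.38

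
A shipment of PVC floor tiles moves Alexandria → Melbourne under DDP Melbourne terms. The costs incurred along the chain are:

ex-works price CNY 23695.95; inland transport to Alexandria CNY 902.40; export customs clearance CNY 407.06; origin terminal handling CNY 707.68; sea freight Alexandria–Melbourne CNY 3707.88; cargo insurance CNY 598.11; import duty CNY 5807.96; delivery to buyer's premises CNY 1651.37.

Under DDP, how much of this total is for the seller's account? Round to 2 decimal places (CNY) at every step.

Seller's account: CNY 37478.41

DDP: the seller bears all costs including import duty.
Seller's account: goods 23695.95 + inland to port 902.40 + export clearance 407.06 + origin terminal 707.68 + freight 3707.88 + insurance 598.11 + duty 5807.96 + delivery 1651.37 = 37478.41
Buyer's account: 0.00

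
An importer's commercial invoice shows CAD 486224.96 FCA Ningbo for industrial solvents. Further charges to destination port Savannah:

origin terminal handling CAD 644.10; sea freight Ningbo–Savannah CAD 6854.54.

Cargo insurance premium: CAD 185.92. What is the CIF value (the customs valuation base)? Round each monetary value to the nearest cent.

CIF value: CAD 493909.52

CIF = FCA price + pre-shipment costs + freight + insurance
CIF = 486224.96 + 644.10 + 6854.54 + 185.92 = 493909.52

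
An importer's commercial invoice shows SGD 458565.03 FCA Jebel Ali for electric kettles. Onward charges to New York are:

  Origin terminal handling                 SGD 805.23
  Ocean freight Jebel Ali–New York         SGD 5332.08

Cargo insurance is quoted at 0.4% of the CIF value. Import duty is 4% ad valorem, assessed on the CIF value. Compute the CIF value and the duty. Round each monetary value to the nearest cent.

CIF value: SGD 466568.61; import duty: SGD 18662.74

Let C be the CIF value. C = FCA price + pre-shipment costs + freight + 0.4% × C
C − 0.4% × C = 458565.03 + 805.23 + 5332.08
0.996 × C = 464702.34
C = 464702.34 / 0.996 = 466568.61
Insurance premium = 0.4% × 466568.61 = 1866.27
Import duty = 466568.61 × 4% = 18662.74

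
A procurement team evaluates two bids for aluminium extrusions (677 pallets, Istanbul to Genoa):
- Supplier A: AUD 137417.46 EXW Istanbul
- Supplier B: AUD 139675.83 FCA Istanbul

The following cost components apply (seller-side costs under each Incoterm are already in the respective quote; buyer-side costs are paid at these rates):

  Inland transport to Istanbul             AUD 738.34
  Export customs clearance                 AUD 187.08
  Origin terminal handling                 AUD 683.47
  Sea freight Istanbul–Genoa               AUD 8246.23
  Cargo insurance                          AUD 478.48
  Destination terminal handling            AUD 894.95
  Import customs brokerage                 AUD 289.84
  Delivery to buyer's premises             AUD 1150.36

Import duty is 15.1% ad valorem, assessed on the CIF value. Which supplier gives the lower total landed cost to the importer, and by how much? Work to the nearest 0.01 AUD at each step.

Supplier A is cheaper by AUD 1534.23

Supplier A (EXW):
CIF value = EXW price + inland to port + export clearance + origin terminal + freight + insurance = 137417.46 + 738.34 + 187.08 + 683.47 + 8246.23 + 478.48 = 147751.06
Import duty = 147751.06 × 15.1% = 22310.41
Buyer bears (A): 738.34 + 187.08 + 683.47 + 8246.23 + 478.48 + 894.95 + 289.84 + 1150.36 = 12668.75
Landed cost (A) = invoice 137417.46 + 12668.75 + duty 22310.41 = 172396.62
Supplier B (FCA):
CIF value = FCA price + origin terminal + freight + insurance = 139675.83 + 683.47 + 8246.23 + 478.48 = 149084.01
Import duty = 149084.01 × 15.1% = 22511.69
Buyer bears (B): 683.47 + 8246.23 + 478.48 + 894.95 + 289.84 + 1150.36 = 11743.33
Landed cost (B) = invoice 139675.83 + 11743.33 + duty 22511.69 = 173930.85
Difference = |172396.62 − 173930.85| = 1534.23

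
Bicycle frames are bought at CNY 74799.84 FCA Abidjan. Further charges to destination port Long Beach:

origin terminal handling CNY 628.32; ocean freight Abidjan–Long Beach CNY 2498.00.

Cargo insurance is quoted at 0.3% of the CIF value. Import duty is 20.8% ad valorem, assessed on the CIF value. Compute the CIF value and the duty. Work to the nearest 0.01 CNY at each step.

CIF value: CNY 78160.64; import duty: CNY 16257.41

Let C be the CIF value. C = FCA price + pre-shipment costs + freight + 0.3% × C
C − 0.3% × C = 74799.84 + 628.32 + 2498.00
0.997 × C = 77926.16
C = 77926.16 / 0.997 = 78160.64
Insurance premium = 0.3% × 78160.64 = 234.48
Import duty = 78160.64 × 20.8% = 16257.41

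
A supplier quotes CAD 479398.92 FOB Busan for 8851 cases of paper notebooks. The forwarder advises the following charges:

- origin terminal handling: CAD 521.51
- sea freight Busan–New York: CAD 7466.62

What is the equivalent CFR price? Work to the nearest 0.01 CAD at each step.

CFR price: CAD 486865.54

Not relevant to the conversion: origin terminal — on the seller under both FOB and CFR; already in the FOB price and stays in the CFR price.
From FOB to CFR, the seller additionally bears: freight.
CFR price = 479398.92 + 7466.62 = 486865.54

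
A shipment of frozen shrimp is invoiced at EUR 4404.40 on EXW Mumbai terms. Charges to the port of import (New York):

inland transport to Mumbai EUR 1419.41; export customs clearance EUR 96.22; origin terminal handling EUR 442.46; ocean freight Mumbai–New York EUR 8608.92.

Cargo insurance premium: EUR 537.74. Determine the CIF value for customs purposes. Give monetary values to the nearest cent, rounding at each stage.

CIF value: EUR 15509.15

CIF = EXW price + pre-shipment costs + freight + insurance
CIF = 4404.40 + 1419.41 + 96.22 + 442.46 + 8608.92 + 537.74 = 15509.15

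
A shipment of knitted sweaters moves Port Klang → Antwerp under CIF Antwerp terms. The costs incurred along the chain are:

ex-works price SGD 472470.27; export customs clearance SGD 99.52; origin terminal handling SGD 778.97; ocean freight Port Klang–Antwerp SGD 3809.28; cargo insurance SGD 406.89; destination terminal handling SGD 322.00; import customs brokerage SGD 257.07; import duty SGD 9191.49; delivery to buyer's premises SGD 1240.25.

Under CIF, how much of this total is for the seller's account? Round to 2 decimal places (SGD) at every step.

CIF: the seller pays costs through ocean freight and marine insurance to the destination port.
Seller's account: goods 472470.27 + export clearance 99.52 + origin terminal 778.97 + freight 3809.28 + insurance 406.89 = 477564.93
Buyer's account: destination terminal 322.00 + brokerage 257.07 + duty 9191.49 + delivery 1240.25 = 11010.81

Seller's account: SGD 477564.93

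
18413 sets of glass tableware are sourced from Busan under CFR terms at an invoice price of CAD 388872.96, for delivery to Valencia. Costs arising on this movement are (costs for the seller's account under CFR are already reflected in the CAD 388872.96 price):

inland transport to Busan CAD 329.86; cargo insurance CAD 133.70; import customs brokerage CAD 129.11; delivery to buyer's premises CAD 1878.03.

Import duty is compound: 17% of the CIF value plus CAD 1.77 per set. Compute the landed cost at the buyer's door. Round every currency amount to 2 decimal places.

Total landed cost: CAD 489735.94

CFR: the seller pays costs through ocean freight to the destination port, but not insurance.
Already in the invoice (seller's account under CFR): inland to port — exclude.
CIF value = CFR price + insurance = 388872.96 + 133.70 = 389006.66
Ad valorem component: 389006.66 × 17% = 66131.13
Specific component: 18413 × 1.77 = 32591.01
Import duty = 66131.13 + 32591.01 = 98722.14
Buyer bears: insurance 133.70 + brokerage 129.11 + delivery 1878.03 + duty 98722.14 = 100862.98
Landed cost = invoice 388872.96 + 100862.98 = 489735.94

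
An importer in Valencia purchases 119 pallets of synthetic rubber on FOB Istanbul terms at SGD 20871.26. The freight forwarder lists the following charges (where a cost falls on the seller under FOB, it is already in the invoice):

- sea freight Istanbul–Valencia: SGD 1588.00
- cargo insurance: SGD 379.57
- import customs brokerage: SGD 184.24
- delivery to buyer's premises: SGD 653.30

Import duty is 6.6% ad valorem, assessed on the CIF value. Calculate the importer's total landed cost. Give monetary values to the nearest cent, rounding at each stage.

FOB: the seller bears costs until goods are on board at the origin port; the buyer bears freight, insurance and all costs thereafter.
CIF value = FOB price + freight + insurance = 20871.26 + 1588.00 + 379.57 = 22838.83
Import duty = 22838.83 × 6.6% = 1507.36
Buyer bears: freight 1588.00 + insurance 379.57 + brokerage 184.24 + delivery 653.30 + duty 1507.36 = 4312.47
Landed cost = invoice 20871.26 + 4312.47 = 25183.73

Total landed cost: SGD 25183.73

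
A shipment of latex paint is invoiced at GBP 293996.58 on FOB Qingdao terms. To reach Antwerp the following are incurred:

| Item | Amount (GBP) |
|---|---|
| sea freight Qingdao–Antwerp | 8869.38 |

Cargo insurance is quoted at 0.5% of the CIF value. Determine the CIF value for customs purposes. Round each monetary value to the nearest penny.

Let C be the CIF value. C = FOB price + freight + 0.5% × C
C − 0.5% × C = 293996.58 + 8869.38
0.995 × C = 302865.96
C = 302865.96 / 0.995 = 304387.90
Insurance premium = 0.5% × 304387.90 = 1521.94

CIF value: GBP 304387.90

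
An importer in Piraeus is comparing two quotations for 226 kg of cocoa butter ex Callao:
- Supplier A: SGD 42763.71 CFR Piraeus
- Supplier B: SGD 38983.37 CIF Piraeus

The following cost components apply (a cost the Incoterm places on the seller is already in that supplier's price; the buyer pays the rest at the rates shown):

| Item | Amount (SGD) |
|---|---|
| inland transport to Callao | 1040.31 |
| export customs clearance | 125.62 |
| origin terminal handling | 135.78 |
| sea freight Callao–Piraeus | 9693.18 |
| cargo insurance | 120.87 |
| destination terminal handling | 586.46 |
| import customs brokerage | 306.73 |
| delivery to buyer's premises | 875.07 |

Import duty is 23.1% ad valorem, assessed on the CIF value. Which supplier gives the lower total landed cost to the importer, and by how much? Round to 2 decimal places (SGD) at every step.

Supplier A (CFR):
CIF value = CFR price + insurance = 42763.71 + 120.87 = 42884.58
Import duty = 42884.58 × 23.1% = 9906.34
Buyer bears (A): 120.87 + 586.46 + 306.73 + 875.07 = 1889.13
Landed cost (A) = invoice 42763.71 + 1889.13 + duty 9906.34 = 54559.18
Supplier B (CIF):
The CIF price already equals the CIF value: 38983.37
Import duty = 38983.37 × 23.1% = 9005.16
Buyer bears (B): 586.46 + 306.73 + 875.07 = 1768.26
Landed cost (B) = invoice 38983.37 + 1768.26 + duty 9005.16 = 49756.79
Difference = |54559.18 − 49756.79| = 4802.39

Supplier B is cheaper by SGD 4802.39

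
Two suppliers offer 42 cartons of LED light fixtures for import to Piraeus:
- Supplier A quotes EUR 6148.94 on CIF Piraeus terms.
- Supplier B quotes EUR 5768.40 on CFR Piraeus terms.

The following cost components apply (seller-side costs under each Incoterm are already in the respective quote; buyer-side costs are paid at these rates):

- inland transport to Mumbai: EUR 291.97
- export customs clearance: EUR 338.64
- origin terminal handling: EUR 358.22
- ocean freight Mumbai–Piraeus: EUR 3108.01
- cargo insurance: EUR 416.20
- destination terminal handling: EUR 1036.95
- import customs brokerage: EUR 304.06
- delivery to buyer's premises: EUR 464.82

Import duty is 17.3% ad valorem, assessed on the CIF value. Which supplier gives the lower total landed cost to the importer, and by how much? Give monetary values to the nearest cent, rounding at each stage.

Supplier A is cheaper by EUR 41.83

Supplier A (CIF):
The CIF price already equals the CIF value: 6148.94
Import duty = 6148.94 × 17.3% = 1063.77
Buyer bears (A): 1036.95 + 304.06 + 464.82 = 1805.83
Landed cost (A) = invoice 6148.94 + 1805.83 + duty 1063.77 = 9018.54
Supplier B (CFR):
CIF value = CFR price + insurance = 5768.40 + 416.20 = 6184.60
Import duty = 6184.60 × 17.3% = 1069.94
Buyer bears (B): 416.20 + 1036.95 + 304.06 + 464.82 = 2222.03
Landed cost (B) = invoice 5768.40 + 2222.03 + duty 1069.94 = 9060.37
Difference = |9018.54 − 9060.37| = 41.83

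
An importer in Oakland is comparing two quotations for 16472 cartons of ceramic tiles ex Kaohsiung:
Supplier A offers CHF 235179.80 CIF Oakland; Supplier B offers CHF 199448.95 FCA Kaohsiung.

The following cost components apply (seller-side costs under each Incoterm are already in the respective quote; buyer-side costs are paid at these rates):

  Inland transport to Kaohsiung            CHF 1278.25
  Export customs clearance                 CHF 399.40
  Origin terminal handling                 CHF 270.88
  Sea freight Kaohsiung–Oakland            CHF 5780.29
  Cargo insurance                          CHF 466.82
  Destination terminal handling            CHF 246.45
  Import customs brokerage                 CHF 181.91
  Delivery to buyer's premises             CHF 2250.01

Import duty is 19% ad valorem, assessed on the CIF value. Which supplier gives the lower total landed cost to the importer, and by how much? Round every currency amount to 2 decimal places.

Supplier B is cheaper by CHF 34763.30

Supplier A (CIF):
The CIF price already equals the CIF value: 235179.80
Import duty = 235179.80 × 19% = 44684.16
Buyer bears (A): 246.45 + 181.91 + 2250.01 = 2678.37
Landed cost (A) = invoice 235179.80 + 2678.37 + duty 44684.16 = 282542.33
Supplier B (FCA):
CIF value = FCA price + origin terminal + freight + insurance = 199448.95 + 270.88 + 5780.29 + 466.82 = 205966.94
Import duty = 205966.94 × 19% = 39133.72
Buyer bears (B): 270.88 + 5780.29 + 466.82 + 246.45 + 181.91 + 2250.01 = 9196.36
Landed cost (B) = invoice 199448.95 + 9196.36 + duty 39133.72 = 247779.03
Difference = |282542.33 − 247779.03| = 34763.30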